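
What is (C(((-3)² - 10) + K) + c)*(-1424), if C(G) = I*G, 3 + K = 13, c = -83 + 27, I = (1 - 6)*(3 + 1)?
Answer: 336064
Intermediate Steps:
I = -20 (I = -5*4 = -20)
c = -56
K = 10 (K = -3 + 13 = 10)
C(G) = -20*G
(C(((-3)² - 10) + K) + c)*(-1424) = (-20*(((-3)² - 10) + 10) - 56)*(-1424) = (-20*((9 - 10) + 10) - 56)*(-1424) = (-20*(-1 + 10) - 56)*(-1424) = (-20*9 - 56)*(-1424) = (-180 - 56)*(-1424) = -236*(-1424) = 336064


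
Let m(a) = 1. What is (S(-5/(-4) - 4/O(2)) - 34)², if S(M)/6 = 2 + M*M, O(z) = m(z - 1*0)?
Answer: 34969/64 ≈ 546.39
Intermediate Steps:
O(z) = 1
S(M) = 12 + 6*M² (S(M) = 6*(2 + M*M) = 6*(2 + M²) = 12 + 6*M²)
(S(-5/(-4) - 4/O(2)) - 34)² = ((12 + 6*(-5/(-4) - 4/1)²) - 34)² = ((12 + 6*(-5*(-¼) - 4*1)²) - 34)² = ((12 + 6*(5/4 - 4)²) - 34)² = ((12 + 6*(-11/4)²) - 34)² = ((12 + 6*(121/16)) - 34)² = ((12 + 363/8) - 34)² = (459/8 - 34)² = (187/8)² = 34969/64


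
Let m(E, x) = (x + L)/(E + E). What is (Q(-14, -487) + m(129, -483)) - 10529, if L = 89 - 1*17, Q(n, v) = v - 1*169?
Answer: -962047/86 ≈ -11187.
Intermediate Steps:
Q(n, v) = -169 + v (Q(n, v) = v - 169 = -169 + v)
L = 72 (L = 89 - 17 = 72)
m(E, x) = (72 + x)/(2*E) (m(E, x) = (x + 72)/(E + E) = (72 + x)/((2*E)) = (72 + x)*(1/(2*E)) = (72 + x)/(2*E))
(Q(-14, -487) + m(129, -483)) - 10529 = ((-169 - 487) + (1/2)*(72 - 483)/129) - 10529 = (-656 + (1/2)*(1/129)*(-411)) - 10529 = (-656 - 137/86) - 10529 = -56553/86 - 10529 = -962047/86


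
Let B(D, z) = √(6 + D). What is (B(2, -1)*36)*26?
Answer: 1872*√2 ≈ 2647.4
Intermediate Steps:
(B(2, -1)*36)*26 = (√(6 + 2)*36)*26 = (√8*36)*26 = ((2*√2)*36)*26 = (72*√2)*26 = 1872*√2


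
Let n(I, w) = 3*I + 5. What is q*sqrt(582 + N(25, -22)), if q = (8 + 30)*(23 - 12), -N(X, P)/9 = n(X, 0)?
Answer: 418*I*sqrt(138) ≈ 4910.4*I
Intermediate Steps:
n(I, w) = 5 + 3*I
N(X, P) = -45 - 27*X (N(X, P) = -9*(5 + 3*X) = -45 - 27*X)
q = 418 (q = 38*11 = 418)
q*sqrt(582 + N(25, -22)) = 418*sqrt(582 + (-45 - 27*25)) = 418*sqrt(582 + (-45 - 675)) = 418*sqrt(582 - 720) = 418*sqrt(-138) = 418*(I*sqrt(138)) = 418*I*sqrt(138)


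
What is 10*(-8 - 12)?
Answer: -200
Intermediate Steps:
10*(-8 - 12) = 10*(-20) = -200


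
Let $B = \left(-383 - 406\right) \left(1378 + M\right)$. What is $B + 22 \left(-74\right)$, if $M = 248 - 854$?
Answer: $-610736$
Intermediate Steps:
$M = -606$
$B = -609108$ ($B = \left(-383 - 406\right) \left(1378 - 606\right) = \left(-383 + \left(-1067 + 661\right)\right) 772 = \left(-383 - 406\right) 772 = \left(-789\right) 772 = -609108$)
$B + 22 \left(-74\right) = -609108 + 22 \left(-74\right) = -609108 - 1628 = -610736$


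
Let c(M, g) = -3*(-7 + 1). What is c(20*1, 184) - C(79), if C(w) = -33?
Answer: 51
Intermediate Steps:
c(M, g) = 18 (c(M, g) = -3*(-6) = 18)
c(20*1, 184) - C(79) = 18 - 1*(-33) = 18 + 33 = 51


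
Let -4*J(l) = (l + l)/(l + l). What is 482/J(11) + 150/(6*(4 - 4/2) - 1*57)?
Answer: -5794/3 ≈ -1931.3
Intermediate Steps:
J(l) = -¼ (J(l) = -(l + l)/(4*(l + l)) = -2*l/(4*(2*l)) = -2*l*1/(2*l)/4 = -¼*1 = -¼)
482/J(11) + 150/(6*(4 - 4/2) - 1*57) = 482/(-¼) + 150/(6*(4 - 4/2) - 1*57) = 482*(-4) + 150/(6*(4 - 4*½) - 57) = -1928 + 150/(6*(4 - 2) - 57) = -1928 + 150/(6*2 - 57) = -1928 + 150/(12 - 57) = -1928 + 150/(-45) = -1928 + 150*(-1/45) = -1928 - 10/3 = -5794/3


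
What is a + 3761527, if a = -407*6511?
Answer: 1111550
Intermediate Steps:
a = -2649977
a + 3761527 = -2649977 + 3761527 = 1111550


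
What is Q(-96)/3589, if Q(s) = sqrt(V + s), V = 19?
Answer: I*sqrt(77)/3589 ≈ 0.002445*I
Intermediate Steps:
Q(s) = sqrt(19 + s)
Q(-96)/3589 = sqrt(19 - 96)/3589 = sqrt(-77)*(1/3589) = (I*sqrt(77))*(1/3589) = I*sqrt(77)/3589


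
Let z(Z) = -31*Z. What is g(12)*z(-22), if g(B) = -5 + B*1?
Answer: 4774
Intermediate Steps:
g(B) = -5 + B
g(12)*z(-22) = (-5 + 12)*(-31*(-22)) = 7*682 = 4774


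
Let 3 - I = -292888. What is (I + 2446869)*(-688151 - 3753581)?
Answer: -12169279664320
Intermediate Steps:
I = 292891 (I = 3 - 1*(-292888) = 3 + 292888 = 292891)
(I + 2446869)*(-688151 - 3753581) = (292891 + 2446869)*(-688151 - 3753581) = 2739760*(-4441732) = -12169279664320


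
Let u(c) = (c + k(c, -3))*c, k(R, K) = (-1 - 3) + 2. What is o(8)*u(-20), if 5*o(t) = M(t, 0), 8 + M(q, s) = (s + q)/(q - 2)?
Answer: -1760/3 ≈ -586.67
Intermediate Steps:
k(R, K) = -2 (k(R, K) = -4 + 2 = -2)
M(q, s) = -8 + (q + s)/(-2 + q) (M(q, s) = -8 + (s + q)/(q - 2) = -8 + (q + s)/(-2 + q))
o(t) = (16 - 7*t)/(5*(-2 + t)) (o(t) = ((16 + 0 - 7*t)/(-2 + t))/5 = ((16 - 7*t)/(-2 + t))/5 = (16 - 7*t)/(5*(-2 + t)))
u(c) = c*(-2 + c) (u(c) = (c - 2)*c = (-2 + c)*c = c*(-2 + c))
o(8)*u(-20) = ((16 - 7*8)/(5*(-2 + 8)))*(-20*(-2 - 20)) = ((⅕)*(16 - 56)/6)*(-20*(-22)) = ((⅕)*(⅙)*(-40))*440 = -4/3*440 = -1760/3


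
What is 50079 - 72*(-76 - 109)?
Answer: 63399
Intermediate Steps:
50079 - 72*(-76 - 109) = 50079 - 72*(-185) = 50079 + 13320 = 63399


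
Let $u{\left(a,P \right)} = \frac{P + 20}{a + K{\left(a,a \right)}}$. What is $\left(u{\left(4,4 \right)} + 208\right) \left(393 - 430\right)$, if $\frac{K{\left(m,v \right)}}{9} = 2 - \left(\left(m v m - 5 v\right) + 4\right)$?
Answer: $- \frac{1577236}{205} \approx -7693.8$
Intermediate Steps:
$K{\left(m,v \right)} = -18 + 45 v - 9 v m^{2}$ ($K{\left(m,v \right)} = 9 \left(2 - \left(\left(m v m - 5 v\right) + 4\right)\right) = 9 \left(2 - \left(\left(v m^{2} - 5 v\right) + 4\right)\right) = 9 \left(2 - \left(\left(- 5 v + v m^{2}\right) + 4\right)\right) = 9 \left(2 - \left(4 - 5 v + v m^{2}\right)\right) = 9 \left(-2 + 5 v - v m^{2}\right) = -18 + 45 v - 9 v m^{2}$)
$u{\left(a,P \right)} = \frac{20 + P}{-18 - 9 a^{3} + 46 a}$ ($u{\left(a,P \right)} = \frac{P + 20}{a - \left(18 - 45 a + 9 a a^{2}\right)} = \frac{20 + P}{a - \left(18 - 45 a + 9 a^{3}\right)} = \frac{20 + P}{-18 - 9 a^{3} + 46 a}$)
$\left(u{\left(4,4 \right)} + 208\right) \left(393 - 430\right) = \left(\frac{-20 - 4}{18 - 184 + 9 \cdot 4^{3}} + 208\right) \left(393 - 430\right) = \left(\frac{-20 - 4}{18 - 184 + 9 \cdot 64} + 208\right) \left(-37\right) = \left(\frac{1}{18 - 184 + 576} \left(-24\right) + 208\right) \left(-37\right) = \left(\frac{1}{410} \left(-24\right) + 208\right) \left(-37\right) = \left(- \frac{12}{205} + 208\right) \left(-37\right) = \frac{42628}{205} \left(-37\right) = - \frac{1577236}{205}$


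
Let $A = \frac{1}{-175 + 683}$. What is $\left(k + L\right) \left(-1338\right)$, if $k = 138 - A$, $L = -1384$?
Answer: $\frac{423456261}{254} \approx 1.6672 \cdot 10^{6}$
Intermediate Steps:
$A = \frac{1}{508} \approx 0.0019685$
$k = \frac{70103}{508}$ ($k = 138 - \frac{1}{508} = \frac{70103}{508} \approx 138.0$)
$\left(k + L\right) \left(-1338\right) = \left(\frac{70103}{508} - 1384\right) \left(-1338\right) = \left(- \frac{632969}{508}\right) \left(-1338\right) = \frac{423456261}{254}$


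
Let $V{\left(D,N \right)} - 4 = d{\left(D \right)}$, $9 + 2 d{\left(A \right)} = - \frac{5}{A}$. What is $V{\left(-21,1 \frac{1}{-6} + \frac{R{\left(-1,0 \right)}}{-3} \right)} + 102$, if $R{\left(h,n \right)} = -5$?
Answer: $\frac{2134}{21} \approx 101.62$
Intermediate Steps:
$d{\left(A \right)} = - \frac{9}{2} - \frac{5}{2 A}$ ($d{\left(A \right)} = - \frac{9}{2} + \frac{\left(-5\right) \frac{1}{A}}{2} = - \frac{9}{2} - \frac{5}{2 A}$)
$V{\left(D,N \right)} = 4 + \frac{-5 - 9 D}{2 D}$
$V{\left(-21,1 \frac{1}{-6} + \frac{R{\left(-1,0 \right)}}{-3} \right)} + 102 = \frac{-5 - -21}{2 \left(-21\right)} + 102 = \frac{1}{2} \left(- \frac{1}{21}\right) \left(-5 + 21\right) + 102 = \frac{1}{2} \left(- \frac{1}{21}\right) 16 + 102 = - \frac{8}{21} + 102 = \frac{2134}{21}$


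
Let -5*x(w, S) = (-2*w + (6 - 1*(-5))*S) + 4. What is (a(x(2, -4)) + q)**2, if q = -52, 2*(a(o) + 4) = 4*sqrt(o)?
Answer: 15856/5 - 448*sqrt(55)/5 ≈ 2506.7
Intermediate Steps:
x(w, S) = -4/5 - 11*S/5 + 2*w/5 (x(w, S) = -((-2*w + (6 - 1*(-5))*S) + 4)/5 = -((-2*w + (6 + 5)*S) + 4)/5 = -((-2*w + 11*S) + 4)/5 = -(4 - 2*w + 11*S)/5 = -4/5 - 11*S/5 + 2*w/5)
a(o) = -4 + 2*sqrt(o) (a(o) = -4 + (4*sqrt(o))/2 = -4 + 2*sqrt(o))
(a(x(2, -4)) + q)**2 = ((-4 + 2*sqrt(-4/5 - 11/5*(-4) + (2/5)*2)) - 52)**2 = ((-4 + 2*sqrt(-4/5 + 44/5 + 4/5)) - 52)**2 = ((-4 + 2*sqrt(44/5)) - 52)**2 = ((-4 + 2*(2*sqrt(55)/5)) - 52)**2 = ((-4 + 4*sqrt(55)/5) - 52)**2 = (-56 + 4*sqrt(55)/5)**2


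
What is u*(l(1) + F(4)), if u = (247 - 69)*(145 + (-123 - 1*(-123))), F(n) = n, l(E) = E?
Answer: 129050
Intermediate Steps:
u = 25810 (u = 178*(145 + (-123 + 123)) = 178*(145 + 0) = 178*145 = 25810)
u*(l(1) + F(4)) = 25810*(1 + 4) = 25810*5 = 129050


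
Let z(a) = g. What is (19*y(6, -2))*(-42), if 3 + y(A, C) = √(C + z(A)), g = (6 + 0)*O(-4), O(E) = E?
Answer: 2394 - 798*I*√26 ≈ 2394.0 - 4069.0*I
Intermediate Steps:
g = -24 (g = (6 + 0)*(-4) = 6*(-4) = -24)
z(a) = -24
y(A, C) = -3 + √(-24 + C) (y(A, C) = -3 + √(C - 24) = -3 + √(-24 + C))
(19*y(6, -2))*(-42) = (19*(-3 + √(-24 - 2)))*(-42) = (19*(-3 + √(-26)))*(-42) = (19*(-3 + I*√26))*(-42) = (-57 + 19*I*√26)*(-42) = 2394 - 798*I*√26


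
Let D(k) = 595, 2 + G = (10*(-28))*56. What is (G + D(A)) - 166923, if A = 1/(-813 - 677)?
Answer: -182010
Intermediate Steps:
A = -1/1490 (A = 1/(-1490) = -1/1490 ≈ -0.00067114)
G = -15682 (G = -2 + (10*(-28))*56 = -2 - 280*56 = -2 - 15680 = -15682)
(G + D(A)) - 166923 = (-15682 + 595) - 166923 = -15087 - 166923 = -182010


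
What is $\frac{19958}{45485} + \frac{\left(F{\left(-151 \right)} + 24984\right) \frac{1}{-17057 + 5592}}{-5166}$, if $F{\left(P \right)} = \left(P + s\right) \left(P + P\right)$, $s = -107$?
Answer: $\frac{5651222012}{12828543915} \approx 0.44052$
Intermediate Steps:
$F{\left(P \right)} = 2 P \left(-107 + P\right)$ ($F{\left(P \right)} = \left(P - 107\right) \left(P + P\right) = \left(-107 + P\right) 2 P = 2 P \left(-107 + P\right)$)
$\frac{19958}{45485} + \frac{\left(F{\left(-151 \right)} + 24984\right) \frac{1}{-17057 + 5592}}{-5166} = \frac{19958}{45485} + \frac{\left(2 \left(-151\right) \left(-107 - 151\right) + 24984\right) \frac{1}{-17057 + 5592}}{-5166} = 19958 \cdot \frac{1}{45485} + \frac{2 \left(-151\right) \left(-258\right) + 24984}{-11465} \left(- \frac{1}{5166}\right) = \frac{19958}{45485} + \left(77916 + 24984\right) \left(- \frac{1}{11465}\right) \left(- \frac{1}{5166}\right) = \frac{19958}{45485} + 102900 \left(- \frac{1}{11465}\right) \left(- \frac{1}{5166}\right) = \frac{19958}{45485} - - \frac{490}{282039} = \frac{19958}{45485} + \frac{490}{282039} = \frac{5651222012}{12828543915}$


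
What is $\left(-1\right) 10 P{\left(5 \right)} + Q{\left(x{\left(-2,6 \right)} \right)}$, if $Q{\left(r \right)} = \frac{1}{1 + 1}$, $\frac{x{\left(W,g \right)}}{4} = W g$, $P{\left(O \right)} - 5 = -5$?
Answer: $\frac{1}{2} \approx 0.5$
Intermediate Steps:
$P{\left(O \right)} = 0$ ($P{\left(O \right)} = 5 - 5 = 0$)
$x{\left(W,g \right)} = 4 W g$
$Q{\left(r \right)} = \frac{1}{2}$
$\left(-1\right) 10 P{\left(5 \right)} + Q{\left(x{\left(-2,6 \right)} \right)} = \left(-1\right) 10 \cdot 0 + \frac{1}{2} = \left(-10\right) 0 + \frac{1}{2} = 0 + \frac{1}{2} = \frac{1}{2}$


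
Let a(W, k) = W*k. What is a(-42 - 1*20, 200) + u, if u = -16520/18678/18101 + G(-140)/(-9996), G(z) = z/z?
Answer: -2328136138195311/187752912116 ≈ -12400.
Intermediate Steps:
G(z) = 1
u = -27956911/187752912116 (u = -16520/18678/18101 + 1/(-9996) = -16520*1/18678*(1/18101) + 1*(-1/9996) = -8260/9339*1/18101 - 1/9996 = -8260/169045239 - 1/9996 = -27956911/187752912116 ≈ -0.00014890)
a(-42 - 1*20, 200) + u = (-42 - 1*20)*200 - 27956911/187752912116 = (-42 - 20)*200 - 27956911/187752912116 = -62*200 - 27956911/187752912116 = -12400 - 27956911/187752912116 = -2328136138195311/187752912116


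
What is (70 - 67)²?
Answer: 9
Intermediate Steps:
(70 - 67)² = 3² = 9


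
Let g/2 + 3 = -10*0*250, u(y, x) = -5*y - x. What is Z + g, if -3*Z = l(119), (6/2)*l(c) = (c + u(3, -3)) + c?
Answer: -280/9 ≈ -31.111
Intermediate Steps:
u(y, x) = -x - 5*y
l(c) = -4 + 2*c/3 (l(c) = ((c + (-1*(-3) - 5*3)) + c)/3 = ((c + (3 - 15)) + c)/3 = ((c - 12) + c)/3 = ((-12 + c) + c)/3 = (-12 + 2*c)/3 = -4 + 2*c/3)
Z = -226/9 (Z = -(-4 + (2/3)*119)/3 = -(-4 + 238/3)/3 = -1/3*226/3 = -226/9 ≈ -25.111)
g = -6 (g = -6 + 2*(-10*0*250) = -6 + 2*(0*250) = -6 + 2*0 = -6 + 0 = -6)
Z + g = -226/9 - 6 = -280/9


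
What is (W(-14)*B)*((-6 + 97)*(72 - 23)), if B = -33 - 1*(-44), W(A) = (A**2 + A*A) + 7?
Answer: 19570551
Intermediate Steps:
W(A) = 7 + 2*A**2 (W(A) = (A**2 + A**2) + 7 = 2*A**2 + 7 = 7 + 2*A**2)
B = 11 (B = -33 + 44 = 11)
(W(-14)*B)*((-6 + 97)*(72 - 23)) = ((7 + 2*(-14)**2)*11)*((-6 + 97)*(72 - 23)) = ((7 + 2*196)*11)*(91*49) = ((7 + 392)*11)*4459 = (399*11)*4459 = 4389*4459 = 19570551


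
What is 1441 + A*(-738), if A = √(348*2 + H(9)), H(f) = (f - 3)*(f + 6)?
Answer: 1441 - 738*√786 ≈ -19249.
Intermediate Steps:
H(f) = (-3 + f)*(6 + f)
A = √786 (A = √(348*2 + (-18 + 9² + 3*9)) = √(696 + (-18 + 81 + 27)) = √(696 + 90) = √786 ≈ 28.036)
1441 + A*(-738) = 1441 + √786*(-738) = 1441 - 738*√786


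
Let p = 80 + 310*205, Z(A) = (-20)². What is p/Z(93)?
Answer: 6363/40 ≈ 159.07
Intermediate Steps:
Z(A) = 400
p = 63630 (p = 80 + 63550 = 63630)
p/Z(93) = 63630/400 = 63630*(1/400) = 6363/40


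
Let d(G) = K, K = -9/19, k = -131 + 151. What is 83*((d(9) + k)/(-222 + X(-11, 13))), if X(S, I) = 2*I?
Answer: -4399/532 ≈ -8.2688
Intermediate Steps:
k = 20
K = -9/19 (K = -9*1/19 = -9/19 ≈ -0.47368)
d(G) = -9/19
83*((d(9) + k)/(-222 + X(-11, 13))) = 83*((-9/19 + 20)/(-222 + 2*13)) = 83*(371/(19*(-222 + 26))) = 83*((371/19)/(-196)) = 83*((371/19)*(-1/196)) = 83*(-53/532) = -4399/532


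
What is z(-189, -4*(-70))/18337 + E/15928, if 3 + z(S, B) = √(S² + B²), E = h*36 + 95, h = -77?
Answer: -4466903/26551976 + 7*√2329/18337 ≈ -0.14981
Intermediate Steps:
E = -2677 (E = -77*36 + 95 = -2772 + 95 = -2677)
z(S, B) = -3 + √(B² + S²) (z(S, B) = -3 + √(S² + B²) = -3 + √(B² + S²))
z(-189, -4*(-70))/18337 + E/15928 = (-3 + √((-4*(-70))² + (-189)²))/18337 - 2677/15928 = (-3 + √(280² + 35721))*(1/18337) - 2677*1/15928 = (-3 + √(78400 + 35721))*(1/18337) - 2677/15928 = (-3 + √114121)*(1/18337) - 2677/15928 = (-3 + 7*√2329)*(1/18337) - 2677/15928 = (-3/18337 + 7*√2329/18337) - 2677/15928 = -4466903/26551976 + 7*√2329/18337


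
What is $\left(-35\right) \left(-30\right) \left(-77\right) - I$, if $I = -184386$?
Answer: $103536$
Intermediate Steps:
$\left(-35\right) \left(-30\right) \left(-77\right) - I = \left(-35\right) \left(-30\right) \left(-77\right) - -184386 = 1050 \left(-77\right) + 184386 = -80850 + 184386 = 103536$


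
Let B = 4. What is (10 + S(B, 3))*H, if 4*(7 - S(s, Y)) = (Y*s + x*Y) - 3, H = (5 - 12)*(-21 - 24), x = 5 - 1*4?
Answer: 4410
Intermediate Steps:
x = 1 (x = 5 - 4 = 1)
H = 315 (H = -7*(-45) = 315)
S(s, Y) = 31/4 - Y/4 - Y*s/4 (S(s, Y) = 7 - ((Y*s + 1*Y) - 3)/4 = 7 - ((Y*s + Y) - 3)/4 = 7 - ((Y + Y*s) - 3)/4 = 7 - (-3 + Y + Y*s)/4 = 7 + (¾ - Y/4 - Y*s/4) = 31/4 - Y/4 - Y*s/4)
(10 + S(B, 3))*H = (10 + (31/4 - ¼*3 - ¼*3*4))*315 = (10 + (31/4 - ¾ - 3))*315 = (10 + 4)*315 = 14*315 = 4410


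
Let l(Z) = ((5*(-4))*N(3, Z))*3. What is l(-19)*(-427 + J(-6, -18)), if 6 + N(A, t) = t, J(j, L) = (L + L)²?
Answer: 1303500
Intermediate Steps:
J(j, L) = 4*L² (J(j, L) = (2*L)² = 4*L²)
N(A, t) = -6 + t
l(Z) = 360 - 60*Z (l(Z) = ((5*(-4))*(-6 + Z))*3 = -20*(-6 + Z)*3 = (120 - 20*Z)*3 = 360 - 60*Z)
l(-19)*(-427 + J(-6, -18)) = (360 - 60*(-19))*(-427 + 4*(-18)²) = (360 + 1140)*(-427 + 4*324) = 1500*(-427 + 1296) = 1500*869 = 1303500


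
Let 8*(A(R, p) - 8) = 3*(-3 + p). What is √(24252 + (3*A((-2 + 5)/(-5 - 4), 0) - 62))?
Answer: √387370/4 ≈ 155.60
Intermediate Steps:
A(R, p) = 55/8 + 3*p/8 (A(R, p) = 8 + (3*(-3 + p))/8 = 8 + (-9 + 3*p)/8 = 8 + (-9/8 + 3*p/8) = 55/8 + 3*p/8)
√(24252 + (3*A((-2 + 5)/(-5 - 4), 0) - 62)) = √(24252 + (3*(55/8 + (3/8)*0) - 62)) = √(24252 + (3*(55/8 + 0) - 62)) = √(24252 + (3*(55/8) - 62)) = √(24252 + (165/8 - 62)) = √(24252 - 331/8) = √(193685/8) = √387370/4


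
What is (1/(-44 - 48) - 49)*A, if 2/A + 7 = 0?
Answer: 4509/322 ≈ 14.003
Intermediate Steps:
A = -2/7 (A = 2/(-7 + 0) = 2/(-7) = 2*(-⅐) = -2/7 ≈ -0.28571)
(1/(-44 - 48) - 49)*A = (1/(-44 - 48) - 49)*(-2/7) = (1/(-92) - 49)*(-2/7) = (-1/92 - 49)*(-2/7) = -4509/92*(-2/7) = 4509/322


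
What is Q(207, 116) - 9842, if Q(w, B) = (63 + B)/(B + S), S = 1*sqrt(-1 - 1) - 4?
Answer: (-9842*sqrt(2) + 1102125*I)/(sqrt(2) - 112*I) ≈ -9840.4 - 0.020177*I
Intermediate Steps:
S = -4 + I*sqrt(2) (S = 1*sqrt(-2) - 4 = 1*(I*sqrt(2)) - 4 = I*sqrt(2) - 4 = -4 + I*sqrt(2) ≈ -4.0 + 1.4142*I)
Q(w, B) = (63 + B)/(-4 + B + I*sqrt(2)) (Q(w, B) = (63 + B)/(B + (-4 + I*sqrt(2))) = (63 + B)/(-4 + B + I*sqrt(2)))
Q(207, 116) - 9842 = (63 + 116)/(-4 + 116 + I*sqrt(2)) - 9842 = 179/(112 + I*sqrt(2)) - 9842 = -9842 + 179/(112 + I*sqrt(2))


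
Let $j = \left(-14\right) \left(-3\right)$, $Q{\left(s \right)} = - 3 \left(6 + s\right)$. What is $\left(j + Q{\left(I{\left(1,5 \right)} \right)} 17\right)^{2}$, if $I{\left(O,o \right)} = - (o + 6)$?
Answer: $88209$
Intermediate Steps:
$I{\left(O,o \right)} = -6 - o$ ($I{\left(O,o \right)} = - (6 + o) = -6 - o$)
$Q{\left(s \right)} = -18 - 3 s$
$j = 42$
$\left(j + Q{\left(I{\left(1,5 \right)} \right)} 17\right)^{2} = \left(42 + \left(-18 - 3 \left(-6 - 5\right)\right) 17\right)^{2} = \left(42 + \left(-18 - -33\right) 17\right)^{2} = \left(42 + \left(-18 + 33\right) 17\right)^{2} = \left(42 + 15 \cdot 17\right)^{2} = \left(42 + 255\right)^{2} = 297^{2} = 88209$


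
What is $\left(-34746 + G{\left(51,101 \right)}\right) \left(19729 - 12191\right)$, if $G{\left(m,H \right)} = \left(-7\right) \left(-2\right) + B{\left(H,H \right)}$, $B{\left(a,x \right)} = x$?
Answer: $-261048478$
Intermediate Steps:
$G{\left(m,H \right)} = 14 + H$ ($G{\left(m,H \right)} = \left(-7\right) \left(-2\right) + H = 14 + H$)
$\left(-34746 + G{\left(51,101 \right)}\right) \left(19729 - 12191\right) = \left(-34746 + \left(14 + 101\right)\right) \left(19729 - 12191\right) = \left(-34746 + 115\right) 7538 = \left(-34631\right) 7538 = -261048478$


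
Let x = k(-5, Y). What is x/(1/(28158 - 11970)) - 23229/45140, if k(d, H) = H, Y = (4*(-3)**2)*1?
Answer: 26306124291/45140 ≈ 5.8277e+5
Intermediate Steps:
Y = 36 (Y = (4*9)*1 = 36*1 = 36)
x = 36
x/(1/(28158 - 11970)) - 23229/45140 = 36/(1/(28158 - 11970)) - 23229/45140 = 36/(1/16188) - 23229*1/45140 = 36/(1/16188) - 23229/45140 = 36*16188 - 23229/45140 = 582768 - 23229/45140 = 26306124291/45140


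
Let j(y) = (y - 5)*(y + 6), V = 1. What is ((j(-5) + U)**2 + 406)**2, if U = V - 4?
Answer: 330625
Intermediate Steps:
U = -3 (U = 1 - 4 = -3)
j(y) = (-5 + y)*(6 + y)
((j(-5) + U)**2 + 406)**2 = (((-30 - 5 + (-5)**2) - 3)**2 + 406)**2 = (((-30 - 5 + 25) - 3)**2 + 406)**2 = ((-10 - 3)**2 + 406)**2 = ((-13)**2 + 406)**2 = (169 + 406)**2 = 575**2 = 330625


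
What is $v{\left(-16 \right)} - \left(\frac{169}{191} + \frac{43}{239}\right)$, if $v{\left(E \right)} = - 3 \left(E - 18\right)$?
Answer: $\frac{4607594}{45649} \approx 100.94$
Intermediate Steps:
$v{\left(E \right)} = 54 - 3 E$ ($v{\left(E \right)} = - 3 \left(-18 + E\right) = 54 - 3 E$)
$v{\left(-16 \right)} - \left(\frac{169}{191} + \frac{43}{239}\right) = \left(54 - -48\right) - \left(\frac{169}{191} + \frac{43}{239}\right) = \left(54 + 48\right) - \left(169 \cdot \frac{1}{191} + 43 \cdot \frac{1}{239}\right) = 102 - \left(\frac{169}{191} + \frac{43}{239}\right) = 102 - \frac{48604}{45649} = \frac{4607594}{45649}$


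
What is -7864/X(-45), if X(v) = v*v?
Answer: -7864/2025 ≈ -3.8835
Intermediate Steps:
X(v) = v²
-7864/X(-45) = -7864/((-45)²) = -7864/2025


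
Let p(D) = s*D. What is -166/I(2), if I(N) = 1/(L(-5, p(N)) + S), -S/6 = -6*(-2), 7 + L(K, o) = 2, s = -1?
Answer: 12782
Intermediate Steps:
p(D) = -D
L(K, o) = -5 (L(K, o) = -7 + 2 = -5)
S = -72 (S = -(-36)*(-2) = -6*12 = -72)
I(N) = -1/77 (I(N) = 1/(-5 - 72) = 1/(-77) = -1/77)
-166/I(2) = -166/(-1/77) = -166*(-77) = 12782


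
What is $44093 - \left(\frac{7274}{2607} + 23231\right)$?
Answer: $\frac{54379960}{2607} \approx 20859.0$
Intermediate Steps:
$44093 - \left(\frac{7274}{2607} + 23231\right) = 44093 - \frac{60570491}{2607} = \frac{54379960}{2607}$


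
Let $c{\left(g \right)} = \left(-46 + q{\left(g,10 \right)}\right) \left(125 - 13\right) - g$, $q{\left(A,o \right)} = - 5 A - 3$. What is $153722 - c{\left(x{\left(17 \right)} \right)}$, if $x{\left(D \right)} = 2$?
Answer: $160332$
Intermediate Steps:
$q{\left(A,o \right)} = -3 - 5 A$
$c{\left(g \right)} = -5488 - 561 g$ ($c{\left(g \right)} = \left(-46 - \left(3 + 5 g\right)\right) \left(125 - 13\right) - g = \left(-49 - 5 g\right) 112 - g = \left(-5488 - 560 g\right) - g = -5488 - 561 g$)
$153722 - c{\left(x{\left(17 \right)} \right)} = 153722 - \left(-5488 - 1122\right) = 153722 - -6610 = 153722 + 6610 = 160332$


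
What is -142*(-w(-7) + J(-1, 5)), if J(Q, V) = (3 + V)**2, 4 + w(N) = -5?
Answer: -10366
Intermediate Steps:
w(N) = -9 (w(N) = -4 - 5 = -9)
-142*(-w(-7) + J(-1, 5)) = -142*(-1*(-9) + (3 + 5)**2) = -142*(9 + 8**2) = -142*(9 + 64) = -142*73 = -10366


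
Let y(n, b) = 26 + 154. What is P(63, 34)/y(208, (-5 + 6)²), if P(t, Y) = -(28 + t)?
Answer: -91/180 ≈ -0.50556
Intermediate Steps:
P(t, Y) = -28 - t
y(n, b) = 180
P(63, 34)/y(208, (-5 + 6)²) = (-28 - 1*63)/180 = (-28 - 63)*(1/180) = -91*1/180 = -91/180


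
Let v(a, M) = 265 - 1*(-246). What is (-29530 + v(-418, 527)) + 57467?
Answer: 28448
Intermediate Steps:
v(a, M) = 511 (v(a, M) = 265 + 246 = 511)
(-29530 + v(-418, 527)) + 57467 = (-29530 + 511) + 57467 = -29019 + 57467 = 28448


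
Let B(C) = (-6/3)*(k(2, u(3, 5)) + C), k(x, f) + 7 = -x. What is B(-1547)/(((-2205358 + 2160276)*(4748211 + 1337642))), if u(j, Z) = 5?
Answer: -1556/137181212473 ≈ -1.1343e-8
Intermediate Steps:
k(x, f) = -7 - x
B(C) = 18 - 2*C (B(C) = (-6/3)*((-7 - 1*2) + C) = (-6*⅓)*((-7 - 2) + C) = -2*(-9 + C) = 18 - 2*C)
B(-1547)/(((-2205358 + 2160276)*(4748211 + 1337642))) = (18 - 2*(-1547))/(((-2205358 + 2160276)*(4748211 + 1337642))) = (18 + 3094)/((-45082*6085853)) = 3112/(-274362424946) = 3112*(-1/274362424946) = -1556/137181212473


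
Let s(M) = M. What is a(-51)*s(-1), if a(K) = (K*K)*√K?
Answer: -2601*I*√51 ≈ -18575.0*I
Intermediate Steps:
a(K) = K^(5/2) (a(K) = K²*√K = K^(5/2))
a(-51)*s(-1) = (-51)^(5/2)*(-1) = (2601*I*√51)*(-1) = -2601*I*√51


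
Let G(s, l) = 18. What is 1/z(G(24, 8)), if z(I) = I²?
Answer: 1/324 ≈ 0.0030864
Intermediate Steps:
1/z(G(24, 8)) = 1/(18²) = 1/324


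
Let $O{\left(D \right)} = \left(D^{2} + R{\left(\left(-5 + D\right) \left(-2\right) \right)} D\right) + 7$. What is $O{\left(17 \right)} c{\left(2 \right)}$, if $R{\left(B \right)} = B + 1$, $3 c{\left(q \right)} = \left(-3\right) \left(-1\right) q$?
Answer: $-190$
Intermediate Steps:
$c{\left(q \right)} = q$ ($c{\left(q \right)} = \frac{\left(-3\right) \left(-1\right) q}{3} = \frac{3 q}{3} = q$)
$R{\left(B \right)} = 1 + B$
$O{\left(D \right)} = 7 + D^{2} + D \left(11 - 2 D\right)$ ($O{\left(D \right)} = \left(D^{2} + \left(1 + \left(-5 + D\right) \left(-2\right)\right) D\right) + 7 = \left(D^{2} + \left(1 - \left(-10 + 2 D\right)\right) D\right) + 7 = \left(D^{2} + \left(11 - 2 D\right) D\right) + 7 = \left(D^{2} + D \left(11 - 2 D\right)\right) + 7 = 7 + D^{2} + D \left(11 - 2 D\right)$)
$O{\left(17 \right)} c{\left(2 \right)} = \left(7 - 17^{2} + 11 \cdot 17\right) 2 = \left(7 - 289 + 187\right) 2 = \left(-95\right) 2 = -190$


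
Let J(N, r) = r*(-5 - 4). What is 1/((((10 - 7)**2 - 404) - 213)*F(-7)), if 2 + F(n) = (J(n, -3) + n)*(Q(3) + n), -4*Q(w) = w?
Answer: 1/95456 ≈ 1.0476e-5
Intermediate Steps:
Q(w) = -w/4
J(N, r) = -9*r (J(N, r) = r*(-9) = -9*r)
F(n) = -2 + (27 + n)*(-3/4 + n) (F(n) = -2 + (-9*(-3) + n)*(-1/4*3 + n) = -2 + (27 + n)*(-3/4 + n))
1/((((10 - 7)**2 - 404) - 213)*F(-7)) = 1/((((10 - 7)**2 - 404) - 213)*(-89/4 + (-7)**2 + (105/4)*(-7))) = 1/(((3**2 - 404) - 213)*(-89/4 + 49 - 735/4)) = 1/(((9 - 404) - 213)*(-157)) = 1/((-395 - 213)*(-157)) = 1/(-608*(-157)) = 1/95456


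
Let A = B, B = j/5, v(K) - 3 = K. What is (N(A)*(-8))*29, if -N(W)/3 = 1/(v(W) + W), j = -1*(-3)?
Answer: 1160/7 ≈ 165.71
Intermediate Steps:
v(K) = 3 + K
j = 3
B = ⅗ (B = 3/5 = 3*(⅕) = ⅗ ≈ 0.60000)
A = ⅗ ≈ 0.60000
N(W) = -3/(3 + 2*W) (N(W) = -3/((3 + W) + W) = -3/(3 + 2*W))
(N(A)*(-8))*29 = (-3/(3 + 2*(⅗))*(-8))*29 = (-3/(3 + 6/5)*(-8))*29 = (-3/21/5*(-8))*29 = (-3*5/21*(-8))*29 = -5/7*(-8)*29 = (40/7)*29 = 1160/7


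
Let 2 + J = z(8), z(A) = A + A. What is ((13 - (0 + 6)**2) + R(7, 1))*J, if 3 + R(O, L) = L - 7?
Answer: -448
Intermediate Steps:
z(A) = 2*A
R(O, L) = -10 + L (R(O, L) = -3 + (L - 7) = -3 + (-7 + L) = -10 + L)
J = 14 (J = -2 + 2*8 = -2 + 16 = 14)
((13 - (0 + 6)**2) + R(7, 1))*J = ((13 - (0 + 6)**2) + (-10 + 1))*14 = ((13 - 1*6**2) - 9)*14 = ((13 - 1*36) - 9)*14 = ((13 - 36) - 9)*14 = (-23 - 9)*14 = -32*14 = -448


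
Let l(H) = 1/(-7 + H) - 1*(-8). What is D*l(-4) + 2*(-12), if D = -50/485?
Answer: -26478/1067 ≈ -24.815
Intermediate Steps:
l(H) = 8 + 1/(-7 + H) (l(H) = 1/(-7 + H) + 8 = 8 + 1/(-7 + H))
D = -10/97 (D = -50*1/485 = -10/97 ≈ -0.10309)
D*l(-4) + 2*(-12) = -10*(-55 + 8*(-4))/(97*(-7 - 4)) + 2*(-12) = -10*(-55 - 32)/(97*(-11)) - 24 = -(-10)*(-87)/1067 - 24 = -10/97*87/11 - 24 = -870/1067 - 24 = -26478/1067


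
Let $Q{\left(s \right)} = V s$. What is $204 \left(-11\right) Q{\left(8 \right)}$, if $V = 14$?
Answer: $-251328$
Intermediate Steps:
$Q{\left(s \right)} = 14 s$
$204 \left(-11\right) Q{\left(8 \right)} = 204 \left(-11\right) 14 \cdot 8 = \left(-2244\right) 112 = -251328$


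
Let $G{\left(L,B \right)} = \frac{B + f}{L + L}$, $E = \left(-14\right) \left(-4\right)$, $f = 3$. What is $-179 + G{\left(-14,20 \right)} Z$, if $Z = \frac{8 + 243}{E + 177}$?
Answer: $- \frac{1173569}{6524} \approx -179.88$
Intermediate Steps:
$E = 56$
$G{\left(L,B \right)} = \frac{3 + B}{2 L}$ ($G{\left(L,B \right)} = \frac{B + 3}{L + L} = \frac{3 + B}{2 L}$)
$Z = \frac{251}{233}$ ($Z = \frac{8 + 243}{56 + 177} = \frac{251}{233} \approx 1.0773$)
$-179 + G{\left(-14,20 \right)} Z = -179 + \frac{3 + 20}{2 \left(-14\right)} \frac{251}{233} = -179 + \frac{1}{2} \left(- \frac{1}{14}\right) 23 \cdot \frac{251}{233} = -179 - \frac{5773}{6524} = - \frac{1173569}{6524}$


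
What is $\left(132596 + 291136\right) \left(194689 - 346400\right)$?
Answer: $-64284805452$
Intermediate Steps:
$\left(132596 + 291136\right) \left(194689 - 346400\right) = 423732 \left(-151711\right) = -64284805452$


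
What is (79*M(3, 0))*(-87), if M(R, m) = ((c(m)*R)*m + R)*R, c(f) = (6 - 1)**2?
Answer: -61857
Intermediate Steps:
c(f) = 25 (c(f) = 5**2 = 25)
M(R, m) = R*(R + 25*R*m) (M(R, m) = ((25*R)*m + R)*R = (25*R*m + R)*R = (R + 25*R*m)*R = R*(R + 25*R*m))
(79*M(3, 0))*(-87) = (79*(3**2*(1 + 25*0)))*(-87) = (79*(9*(1 + 0)))*(-87) = (79*(9*1))*(-87) = (79*9)*(-87) = 711*(-87) = -61857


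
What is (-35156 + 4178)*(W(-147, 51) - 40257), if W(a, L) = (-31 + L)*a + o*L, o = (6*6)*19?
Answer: 257520114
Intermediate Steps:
o = 684 (o = 36*19 = 684)
W(a, L) = 684*L + a*(-31 + L) (W(a, L) = (-31 + L)*a + 684*L = a*(-31 + L) + 684*L = 684*L + a*(-31 + L))
(-35156 + 4178)*(W(-147, 51) - 40257) = (-35156 + 4178)*((-31*(-147) + 684*51 + 51*(-147)) - 40257) = -30978*((4557 + 34884 - 7497) - 40257) = -30978*(31944 - 40257) = -30978*(-8313) = 257520114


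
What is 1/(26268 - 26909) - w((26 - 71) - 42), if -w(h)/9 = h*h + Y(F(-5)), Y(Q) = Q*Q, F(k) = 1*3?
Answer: 43717481/641 ≈ 68202.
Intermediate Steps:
F(k) = 3
Y(Q) = Q²
w(h) = -81 - 9*h² (w(h) = -9*(h*h + 3²) = -9*(h² + 9) = -9*(9 + h²) = -81 - 9*h²)
1/(26268 - 26909) - w((26 - 71) - 42) = 1/(26268 - 26909) - (-81 - 9*((26 - 71) - 42)²) = 1/(-641) - (-81 - 9*(-45 - 42)²) = -1/641 - (-81 - 9*(-87)²) = -1/641 - (-81 - 9*7569) = -1/641 - (-81 - 68121) = -1/641 - 1*(-68202) = -1/641 + 68202 = 43717481/641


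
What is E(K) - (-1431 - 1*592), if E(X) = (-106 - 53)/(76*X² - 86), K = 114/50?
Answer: 390691627/193174 ≈ 2022.5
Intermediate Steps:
K = 57/25 (K = 114*(1/50) = 57/25 ≈ 2.2800)
E(X) = -159/(-86 + 76*X²)
E(K) - (-1431 - 1*592) = -159/(-86 + 76*(57/25)²) - (-1431 - 1*592) = -159/(-86 + 76*(3249/625)) - (-1431 - 592) = -159/(-86 + 246924/625) - (-2023) = -159/193174/625 - 1*(-2023) = -159*625/193174 + 2023 = -99375/193174 + 2023 = 390691627/193174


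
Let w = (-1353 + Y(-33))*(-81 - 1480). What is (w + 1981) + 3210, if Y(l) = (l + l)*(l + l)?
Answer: -4682492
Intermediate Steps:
Y(l) = 4*l**2 (Y(l) = (2*l)*(2*l) = 4*l**2)
w = -4687683 (w = (-1353 + 4*(-33)**2)*(-81 - 1480) = (-1353 + 4*1089)*(-1561) = (-1353 + 4356)*(-1561) = 3003*(-1561) = -4687683)
(w + 1981) + 3210 = (-4687683 + 1981) + 3210 = -4685702 + 3210 = -4682492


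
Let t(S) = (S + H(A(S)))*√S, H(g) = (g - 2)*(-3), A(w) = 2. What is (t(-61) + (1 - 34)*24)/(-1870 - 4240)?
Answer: 396/3055 + 61*I*√61/6110 ≈ 0.12962 + 0.077975*I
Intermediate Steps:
H(g) = 6 - 3*g (H(g) = (-2 + g)*(-3) = 6 - 3*g)
t(S) = S^(3/2) (t(S) = (S + (6 - 3*2))*√S = (S + (6 - 6))*√S = (S + 0)*√S = S*√S = S^(3/2))
(t(-61) + (1 - 34)*24)/(-1870 - 4240) = ((-61)^(3/2) + (1 - 34)*24)/(-1870 - 4240) = (-61*I*√61 - 33*24)/(-6110) = (-61*I*√61 - 792)*(-1/6110) = (-792 - 61*I*√61)*(-1/6110) = 396/3055 + 61*I*√61/6110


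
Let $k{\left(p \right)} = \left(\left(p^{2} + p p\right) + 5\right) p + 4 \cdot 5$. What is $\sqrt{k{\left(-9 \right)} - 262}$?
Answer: $i \sqrt{1745} \approx 41.773 i$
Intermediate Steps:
$k{\left(p \right)} = 20 + p \left(5 + 2 p^{2}\right)$ ($k{\left(p \right)} = \left(\left(p^{2} + p^{2}\right) + 5\right) p + 20 = \left(2 p^{2} + 5\right) p + 20 = \left(5 + 2 p^{2}\right) p + 20 = p \left(5 + 2 p^{2}\right) + 20 = 20 + p \left(5 + 2 p^{2}\right)$)
$\sqrt{k{\left(-9 \right)} - 262} = \sqrt{\left(20 + 2 \left(-9\right)^{3} + 5 \left(-9\right)\right) - 262} = \sqrt{\left(20 + 2 \left(-729\right) - 45\right) - 262} = \sqrt{\left(20 - 1458 - 45\right) - 262} = \sqrt{-1483 - 262} = \sqrt{-1745} = i \sqrt{1745}$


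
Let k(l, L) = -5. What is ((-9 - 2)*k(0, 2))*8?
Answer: 440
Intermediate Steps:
((-9 - 2)*k(0, 2))*8 = ((-9 - 2)*(-5))*8 = -11*(-5)*8 = 55*8 = 440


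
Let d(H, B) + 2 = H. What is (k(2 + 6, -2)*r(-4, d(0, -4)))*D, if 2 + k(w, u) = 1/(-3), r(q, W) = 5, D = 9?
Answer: -105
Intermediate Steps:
d(H, B) = -2 + H
k(w, u) = -7/3 (k(w, u) = -2 + 1/(-3) = -2 - ⅓ = -7/3)
(k(2 + 6, -2)*r(-4, d(0, -4)))*D = -7/3*5*9 = -35/3*9 = -105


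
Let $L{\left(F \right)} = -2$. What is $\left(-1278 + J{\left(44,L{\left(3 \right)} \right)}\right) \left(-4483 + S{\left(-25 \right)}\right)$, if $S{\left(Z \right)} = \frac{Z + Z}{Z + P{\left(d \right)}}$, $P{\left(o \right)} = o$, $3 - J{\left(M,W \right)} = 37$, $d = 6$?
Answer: $\frac{111686624}{19} \approx 5.8782 \cdot 10^{6}$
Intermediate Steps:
$J{\left(M,W \right)} = -34$ ($J{\left(M,W \right)} = 3 - 37 = -34$)
$S{\left(Z \right)} = \frac{2 Z}{6 + Z}$ ($S{\left(Z \right)} = \frac{Z + Z}{Z + 6} = \frac{2 Z}{6 + Z}$)
$\left(-1278 + J{\left(44,L{\left(3 \right)} \right)}\right) \left(-4483 + S{\left(-25 \right)}\right) = \left(-1278 - 34\right) \left(-4483 + 2 \left(-25\right) \frac{1}{6 - 25}\right) = - 1312 \left(-4483 + 2 \left(-25\right) \frac{1}{-19}\right) = - 1312 \left(-4483 + 2 \left(-25\right) \left(- \frac{1}{19}\right)\right) = - 1312 \left(-4483 + \frac{50}{19}\right) = \left(-1312\right) \left(- \frac{85127}{19}\right) = \frac{111686624}{19}$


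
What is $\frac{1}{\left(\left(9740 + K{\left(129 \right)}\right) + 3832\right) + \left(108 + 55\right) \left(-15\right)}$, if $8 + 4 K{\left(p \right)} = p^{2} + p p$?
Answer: $\frac{2}{38891} \approx 5.1426 \cdot 10^{-5}$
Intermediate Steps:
$K{\left(p \right)} = -2 + \frac{p^{2}}{2}$ ($K{\left(p \right)} = -2 + \frac{p^{2} + p p}{4} = -2 + \frac{p^{2} + p^{2}}{4} = -2 + \frac{2 p^{2}}{4} = -2 + \frac{p^{2}}{2}$)
$\frac{1}{\left(\left(9740 + K{\left(129 \right)}\right) + 3832\right) + \left(108 + 55\right) \left(-15\right)} = \frac{1}{\left(\left(9740 - \left(2 - \frac{129^{2}}{2}\right)\right) + 3832\right) + \left(108 + 55\right) \left(-15\right)} = \frac{1}{\left(\left(9740 + \left(-2 + \frac{1}{2} \cdot 16641\right)\right) + 3832\right) + 163 \left(-15\right)} = \frac{1}{\left(\left(9740 + \left(-2 + \frac{16641}{2}\right)\right) + 3832\right) - 2445} = \frac{1}{\left(\left(9740 + \frac{16637}{2}\right) + 3832\right) - 2445} = \frac{1}{\left(\frac{36117}{2} + 3832\right) - 2445} = \frac{1}{\frac{43781}{2} - 2445} = \frac{1}{\frac{38891}{2}} = \frac{2}{38891}$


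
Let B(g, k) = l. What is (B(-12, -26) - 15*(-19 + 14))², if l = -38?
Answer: 1369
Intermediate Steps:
B(g, k) = -38
(B(-12, -26) - 15*(-19 + 14))² = (-38 - 15*(-19 + 14))² = (-38 - 15*(-5))² = (-38 + 75)² = 37² = 1369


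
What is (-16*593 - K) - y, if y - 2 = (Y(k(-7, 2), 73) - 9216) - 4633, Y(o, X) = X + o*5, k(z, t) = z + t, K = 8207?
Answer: -3896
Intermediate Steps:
k(z, t) = t + z
Y(o, X) = X + 5*o
y = -13799 (y = 2 + (((73 + 5*(2 - 7)) - 9216) - 4633) = 2 + (((73 + 5*(-5)) - 9216) - 4633) = 2 + (((73 - 25) - 9216) - 4633) = 2 + ((48 - 9216) - 4633) = 2 + (-9168 - 4633) = 2 - 13801 = -13799)
(-16*593 - K) - y = (-16*593 - 1*8207) - 1*(-13799) = (-9488 - 8207) + 13799 = -17695 + 13799 = -3896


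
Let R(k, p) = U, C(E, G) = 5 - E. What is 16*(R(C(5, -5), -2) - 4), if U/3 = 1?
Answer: -16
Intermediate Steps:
U = 3 (U = 3*1 = 3)
R(k, p) = 3
16*(R(C(5, -5), -2) - 4) = 16*(3 - 4) = 16*(-1) = -16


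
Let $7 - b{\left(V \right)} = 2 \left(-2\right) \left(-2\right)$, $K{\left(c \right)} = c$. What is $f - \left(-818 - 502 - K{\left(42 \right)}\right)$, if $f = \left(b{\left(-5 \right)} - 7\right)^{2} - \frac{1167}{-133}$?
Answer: $\frac{190825}{133} \approx 1434.8$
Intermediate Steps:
$b{\left(V \right)} = -1$ ($b{\left(V \right)} = 7 - 2 \left(-2\right) \left(-2\right) = 7 - \left(-4\right) \left(-2\right) = 7 - 8 = -1$)
$f = \frac{9679}{133}$ ($f = \left(-1 - 7\right)^{2} - \frac{1167}{-133} = \left(-8\right)^{2} - - \frac{1167}{133} = 64 + \frac{1167}{133} = \frac{9679}{133} \approx 72.774$)
$f - \left(-818 - 502 - K{\left(42 \right)}\right) = \frac{9679}{133} + \left(42 - \left(-818 - 502\right)\right) = \frac{9679}{133} + \left(42 - -1320\right) = \frac{9679}{133} + \left(42 + 1320\right) = \frac{9679}{133} + 1362 = \frac{190825}{133}$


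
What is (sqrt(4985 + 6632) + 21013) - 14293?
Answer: 6720 + sqrt(11617) ≈ 6827.8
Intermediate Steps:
(sqrt(4985 + 6632) + 21013) - 14293 = (sqrt(11617) + 21013) - 14293 = (21013 + sqrt(11617)) - 14293 = 6720 + sqrt(11617)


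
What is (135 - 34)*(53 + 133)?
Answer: 18786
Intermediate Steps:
(135 - 34)*(53 + 133) = 101*186 = 18786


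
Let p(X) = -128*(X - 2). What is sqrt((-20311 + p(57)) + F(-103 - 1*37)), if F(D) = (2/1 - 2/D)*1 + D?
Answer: I*sqrt(134696030)/70 ≈ 165.8*I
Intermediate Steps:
p(X) = 256 - 128*X (p(X) = -128*(-2 + X) = 256 - 128*X)
F(D) = 2 + D - 2/D (F(D) = (2*1 - 2/D)*1 + D = (2 - 2/D)*1 + D = (2 - 2/D) + D = 2 + D - 2/D)
sqrt((-20311 + p(57)) + F(-103 - 1*37)) = sqrt((-20311 + (256 - 128*57)) + (2 + (-103 - 1*37) - 2/(-103 - 1*37))) = sqrt((-20311 + (256 - 7296)) + (2 + (-103 - 37) - 2/(-103 - 37))) = sqrt((-20311 - 7040) + (2 - 140 - 2/(-140))) = sqrt(-27351 + (2 - 140 - 2*(-1/140))) = sqrt(-27351 + (2 - 140 + 1/70)) = sqrt(-27351 - 9659/70) = sqrt(-1924229/70) = I*sqrt(134696030)/70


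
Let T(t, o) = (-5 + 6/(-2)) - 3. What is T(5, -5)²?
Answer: 121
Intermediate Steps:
T(t, o) = -11 (T(t, o) = (-5 + 6*(-½)) - 3 = (-5 - 3) - 3 = -8 - 3 = -11)
T(5, -5)² = (-11)² = 121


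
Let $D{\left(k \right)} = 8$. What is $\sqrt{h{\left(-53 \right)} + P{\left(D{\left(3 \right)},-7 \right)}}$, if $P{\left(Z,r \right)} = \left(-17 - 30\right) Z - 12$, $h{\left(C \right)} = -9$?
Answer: $i \sqrt{397} \approx 19.925 i$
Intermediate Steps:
$P{\left(Z,r \right)} = -12 - 47 Z$ ($P{\left(Z,r \right)} = \left(-17 - 30\right) Z - 12 = - 47 Z - 12 = -12 - 47 Z$)
$\sqrt{h{\left(-53 \right)} + P{\left(D{\left(3 \right)},-7 \right)}} = \sqrt{-9 - 388} = \sqrt{-397} = i \sqrt{397}$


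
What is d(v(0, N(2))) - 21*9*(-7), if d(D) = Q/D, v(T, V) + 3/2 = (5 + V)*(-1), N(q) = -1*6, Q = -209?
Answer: 1741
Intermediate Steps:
N(q) = -6
v(T, V) = -13/2 - V (v(T, V) = -3/2 + (5 + V)*(-1) = -3/2 + (-5 - V) = -13/2 - V)
d(D) = -209/D
d(v(0, N(2))) - 21*9*(-7) = -209/(-13/2 - 1*(-6)) - 21*9*(-7) = -209/(-13/2 + 6) - 189*(-7) = -209/(-½) + 1323 = -209*(-2) + 1323 = 418 + 1323 = 1741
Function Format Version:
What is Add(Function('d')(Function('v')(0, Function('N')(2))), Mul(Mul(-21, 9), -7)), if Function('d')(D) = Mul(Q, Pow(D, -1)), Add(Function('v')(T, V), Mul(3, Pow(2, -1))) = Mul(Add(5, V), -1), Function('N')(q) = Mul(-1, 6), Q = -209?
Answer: 1741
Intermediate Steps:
Function('N')(q) = -6
Function('v')(T, V) = Add(Rational(-13, 2), Mul(-1, V)) (Function('v')(T, V) = Add(Rational(-3, 2), Mul(Add(5, V), -1)) = Add(Rational(-3, 2), Add(-5, Mul(-1, V))) = Add(Rational(-13, 2), Mul(-1, V)))
Function('d')(D) = Mul(-209, Pow(D, -1))
Add(Function('d')(Function('v')(0, Function('N')(2))), Mul(Mul(-21, 9), -7)) = Add(Mul(-209, Pow(Add(Rational(-13, 2), Mul(-1, -6)), -1)), Mul(Mul(-21, 9), -7)) = Add(Mul(-209, Pow(Add(Rational(-13, 2), 6), -1)), Mul(-189, -7)) = Add(Mul(-209, Pow(Rational(-1, 2), -1)), 1323) = Add(Mul(-209, -2), 1323) = Add(418, 1323) = 1741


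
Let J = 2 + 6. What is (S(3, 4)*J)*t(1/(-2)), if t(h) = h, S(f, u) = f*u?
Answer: -48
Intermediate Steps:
J = 8
(S(3, 4)*J)*t(1/(-2)) = ((3*4)*8)/(-2) = (12*8)*(-½) = 96*(-½) = -48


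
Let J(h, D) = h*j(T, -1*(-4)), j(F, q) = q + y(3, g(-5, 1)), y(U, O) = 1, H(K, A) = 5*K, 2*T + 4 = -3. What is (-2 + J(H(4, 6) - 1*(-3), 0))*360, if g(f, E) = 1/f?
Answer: 40680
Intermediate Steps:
T = -7/2 (T = -2 + (½)*(-3) = -2 - 3/2 = -7/2 ≈ -3.5000)
j(F, q) = 1 + q (j(F, q) = q + 1 = 1 + q)
J(h, D) = 5*h (J(h, D) = h*(1 - 1*(-4)) = h*(1 + 4) = h*5 = 5*h)
(-2 + J(H(4, 6) - 1*(-3), 0))*360 = (-2 + 5*(5*4 - 1*(-3)))*360 = (-2 + 5*(20 + 3))*360 = (-2 + 5*23)*360 = (-2 + 115)*360 = 113*360 = 40680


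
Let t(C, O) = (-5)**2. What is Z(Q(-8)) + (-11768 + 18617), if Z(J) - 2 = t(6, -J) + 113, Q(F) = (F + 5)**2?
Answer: 6989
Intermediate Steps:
Q(F) = (5 + F)**2
t(C, O) = 25
Z(J) = 140 (Z(J) = 2 + (25 + 113) = 2 + 138 = 140)
Z(Q(-8)) + (-11768 + 18617) = 140 + (-11768 + 18617) = 140 + 6849 = 6989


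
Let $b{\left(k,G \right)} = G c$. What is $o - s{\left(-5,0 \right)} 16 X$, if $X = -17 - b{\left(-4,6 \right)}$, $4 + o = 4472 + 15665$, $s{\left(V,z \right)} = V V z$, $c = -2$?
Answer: $20133$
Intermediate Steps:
$s{\left(V,z \right)} = z V^{2}$ ($s{\left(V,z \right)} = V^{2} z = z V^{2}$)
$b{\left(k,G \right)} = - 2 G$ ($b{\left(k,G \right)} = G \left(-2\right) = - 2 G$)
$o = 20133$ ($o = -4 + \left(4472 + 15665\right) = -4 + 20137 = 20133$)
$X = -5$ ($X = -17 - \left(-2\right) 6 = -17 - -12 = -17 + 12 = -5$)
$o - s{\left(-5,0 \right)} 16 X = 20133 - 0 \left(-5\right)^{2} \cdot 16 \left(-5\right) = 20133 - 0 \cdot 25 \cdot 16 \left(-5\right) = 20133 - 0 \cdot 16 \left(-5\right) = 20133 - 0 \left(-5\right) = 20133 - 0 = 20133 + 0 = 20133$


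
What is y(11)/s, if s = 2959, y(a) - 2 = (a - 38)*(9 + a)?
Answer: -2/11 ≈ -0.18182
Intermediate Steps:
y(a) = 2 + (-38 + a)*(9 + a) (y(a) = 2 + (a - 38)*(9 + a) = 2 + (-38 + a)*(9 + a))
y(11)/s = (-340 + 11² - 29*11)/2959 = (-340 + 121 - 319)*(1/2959) = -538*1/2959 = -2/11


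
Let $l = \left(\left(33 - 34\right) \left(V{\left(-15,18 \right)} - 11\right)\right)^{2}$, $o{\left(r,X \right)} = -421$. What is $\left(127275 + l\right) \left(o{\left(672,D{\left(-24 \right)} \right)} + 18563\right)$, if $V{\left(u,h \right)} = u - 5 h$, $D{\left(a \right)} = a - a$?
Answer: $2553141802$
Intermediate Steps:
$D{\left(a \right)} = 0$
$l = 13456$ ($l = \left(\left(33 - 34\right) \left(\left(-15 - 90\right) - 11\right)\right)^{2} = \left(- (\left(-15 - 90\right) - 11)\right)^{2} = \left(- (-105 - 11)\right)^{2} = \left(\left(-1\right) \left(-116\right)\right)^{2} = 116^{2} = 13456$)
$\left(127275 + l\right) \left(o{\left(672,D{\left(-24 \right)} \right)} + 18563\right) = \left(127275 + 13456\right) \left(-421 + 18563\right) = 140731 \cdot 18142 = 2553141802$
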